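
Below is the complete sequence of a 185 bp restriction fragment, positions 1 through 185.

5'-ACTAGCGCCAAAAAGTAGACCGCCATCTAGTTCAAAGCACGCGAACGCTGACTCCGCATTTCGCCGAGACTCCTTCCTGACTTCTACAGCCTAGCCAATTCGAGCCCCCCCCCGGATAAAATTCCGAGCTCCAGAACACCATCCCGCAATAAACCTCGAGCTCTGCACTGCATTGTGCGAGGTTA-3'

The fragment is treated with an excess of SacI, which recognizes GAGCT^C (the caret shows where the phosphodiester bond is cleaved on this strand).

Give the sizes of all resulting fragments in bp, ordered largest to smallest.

SacI sites (GAGCTC) start at positions 126, 158.
SacI cuts after base 5 of each site (before the last base), so after positions 130, 162.
Linear molecule, 2 cuts → 3 fragments:
  1–130 → 130 bp
  131–162 → 32 bp
  163–185 → 23 bp
Sorted largest to smallest: 130, 32, 23 bp.

130, 32, 23 bp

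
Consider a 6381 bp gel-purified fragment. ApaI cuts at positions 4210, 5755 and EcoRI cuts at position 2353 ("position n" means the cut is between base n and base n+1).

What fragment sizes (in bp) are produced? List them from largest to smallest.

Combined cut positions (sorted): 2353, 4210, 5755.
Linear molecule, 3 cuts → 4 fragments:
  2353 − 0 = 2353 bp
  4210 − 2353 = 1857 bp
  5755 − 4210 = 1545 bp
  6381 − 5755 = 626 bp
Sorted largest to smallest: 2353, 1857, 1545, 626 bp.

2353, 1857, 1545, 626 bp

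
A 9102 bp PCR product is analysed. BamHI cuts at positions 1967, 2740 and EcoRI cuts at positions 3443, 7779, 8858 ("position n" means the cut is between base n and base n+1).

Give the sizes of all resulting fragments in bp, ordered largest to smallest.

4336, 1967, 1079, 773, 703, 244 bp

Combined cut positions (sorted): 1967, 2740, 3443, 7779, 8858.
Linear molecule, 5 cuts → 6 fragments:
  1967 − 0 = 1967 bp
  2740 − 1967 = 773 bp
  3443 − 2740 = 703 bp
  7779 − 3443 = 4336 bp
  8858 − 7779 = 1079 bp
  9102 − 8858 = 244 bp
Sorted largest to smallest: 4336, 1967, 1079, 773, 703, 244 bp.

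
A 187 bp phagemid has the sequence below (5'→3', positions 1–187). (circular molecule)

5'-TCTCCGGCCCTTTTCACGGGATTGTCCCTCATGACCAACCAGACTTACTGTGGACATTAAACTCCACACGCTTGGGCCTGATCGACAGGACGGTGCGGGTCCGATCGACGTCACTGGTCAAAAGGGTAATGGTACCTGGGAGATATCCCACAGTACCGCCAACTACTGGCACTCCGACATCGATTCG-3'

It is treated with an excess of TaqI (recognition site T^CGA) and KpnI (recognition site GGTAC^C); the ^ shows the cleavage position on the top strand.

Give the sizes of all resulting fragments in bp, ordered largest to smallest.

89, 45, 30, 23 bp

TaqI sites (TCGA) start at positions 82, 105, 180.
TaqI cuts after the first base of each site, so after positions 82, 105, 180.
The KpnI site (GGTACC) starts at position 131.
KpnI cuts after base 5 of each site (before the last base), so after position 135.
Combined cut positions: 82, 105, 135, 180.
Circular molecule, 4 cuts → 4 fragments:
  83–105 → 23 bp
  106–135 → 30 bp
  136–180 → 45 bp
  181–187 then 1–82 → 7 + 82 = 89 bp
Sorted largest to smallest: 89, 45, 30, 23 bp.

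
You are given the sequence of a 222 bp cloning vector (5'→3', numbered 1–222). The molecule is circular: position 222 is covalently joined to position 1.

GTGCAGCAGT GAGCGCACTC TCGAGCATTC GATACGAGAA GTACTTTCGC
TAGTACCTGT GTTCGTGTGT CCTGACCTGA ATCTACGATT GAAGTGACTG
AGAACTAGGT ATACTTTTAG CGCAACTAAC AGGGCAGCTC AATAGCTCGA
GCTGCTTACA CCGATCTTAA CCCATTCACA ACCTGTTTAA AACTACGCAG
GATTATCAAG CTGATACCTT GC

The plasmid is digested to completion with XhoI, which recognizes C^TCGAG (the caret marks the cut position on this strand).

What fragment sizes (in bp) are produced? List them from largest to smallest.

XhoI sites (CTCGAG) start at positions 20, 146.
XhoI cuts after the first base of each site, so after positions 20, 146.
Circular molecule, 2 cuts → 2 fragments:
  21–146 → 126 bp
  147–222 then 1–20 → 76 + 20 = 96 bp
Sorted largest to smallest: 126, 96 bp.

126, 96 bp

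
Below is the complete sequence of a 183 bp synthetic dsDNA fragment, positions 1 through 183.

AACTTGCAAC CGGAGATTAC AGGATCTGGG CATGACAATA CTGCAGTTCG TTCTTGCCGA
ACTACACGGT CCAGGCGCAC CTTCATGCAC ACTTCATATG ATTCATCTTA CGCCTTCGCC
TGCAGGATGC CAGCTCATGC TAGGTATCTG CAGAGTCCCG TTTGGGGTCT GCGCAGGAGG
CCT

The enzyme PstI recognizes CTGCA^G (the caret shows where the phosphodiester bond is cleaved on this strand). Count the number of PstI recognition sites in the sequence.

CTGCAG occurs starting at positions 41, 120, 148.
PstI cuts at 3 sites.

3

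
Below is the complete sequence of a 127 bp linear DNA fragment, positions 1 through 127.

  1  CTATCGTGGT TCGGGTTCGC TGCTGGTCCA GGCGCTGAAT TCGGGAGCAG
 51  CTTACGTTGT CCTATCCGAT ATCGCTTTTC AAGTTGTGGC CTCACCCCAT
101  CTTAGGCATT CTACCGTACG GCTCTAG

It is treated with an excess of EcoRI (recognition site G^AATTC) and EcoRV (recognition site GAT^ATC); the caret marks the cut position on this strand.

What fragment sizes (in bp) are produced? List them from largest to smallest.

57, 37, 33 bp

The EcoRI site (GAATTC) starts at position 37.
EcoRI cuts after the first base of each site, so after position 37.
The EcoRV site (GATATC) starts at position 68.
EcoRV cuts after base 3 of each site, so after position 70.
Combined cut positions: 37, 70.
Linear molecule, 2 cuts → 3 fragments:
  1–37 → 37 bp
  38–70 → 33 bp
  71–127 → 57 bp
Sorted largest to smallest: 57, 37, 33 bp.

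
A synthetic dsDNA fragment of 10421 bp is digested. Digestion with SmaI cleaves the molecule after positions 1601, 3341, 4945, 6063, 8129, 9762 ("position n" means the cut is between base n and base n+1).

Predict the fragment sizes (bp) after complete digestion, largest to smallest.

Linear molecule, 6 cuts → 7 fragments:
  1601 − 0 = 1601 bp
  3341 − 1601 = 1740 bp
  4945 − 3341 = 1604 bp
  6063 − 4945 = 1118 bp
  8129 − 6063 = 2066 bp
  9762 − 8129 = 1633 bp
  10421 − 9762 = 659 bp
Sorted largest to smallest: 2066, 1740, 1633, 1604, 1601, 1118, 659 bp.

2066, 1740, 1633, 1604, 1601, 1118, 659 bp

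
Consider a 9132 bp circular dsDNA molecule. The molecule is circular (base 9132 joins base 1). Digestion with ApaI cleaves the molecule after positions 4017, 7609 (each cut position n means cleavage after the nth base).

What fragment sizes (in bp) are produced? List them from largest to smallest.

Circular molecule, 2 cuts → 2 fragments:
  7609 − 4017 = 3592 bp
  wrap: 9132 − 7609 + 4017 = 5540 bp
Sorted largest to smallest: 5540, 3592 bp.

5540, 3592 bp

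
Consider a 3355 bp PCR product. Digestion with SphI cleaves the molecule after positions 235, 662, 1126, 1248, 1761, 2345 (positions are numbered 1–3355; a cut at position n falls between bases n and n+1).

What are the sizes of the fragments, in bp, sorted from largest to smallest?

Linear molecule, 6 cuts → 7 fragments:
  235 − 0 = 235 bp
  662 − 235 = 427 bp
  1126 − 662 = 464 bp
  1248 − 1126 = 122 bp
  1761 − 1248 = 513 bp
  2345 − 1761 = 584 bp
  3355 − 2345 = 1010 bp
Sorted largest to smallest: 1010, 584, 513, 464, 427, 235, 122 bp.

1010, 584, 513, 464, 427, 235, 122 bp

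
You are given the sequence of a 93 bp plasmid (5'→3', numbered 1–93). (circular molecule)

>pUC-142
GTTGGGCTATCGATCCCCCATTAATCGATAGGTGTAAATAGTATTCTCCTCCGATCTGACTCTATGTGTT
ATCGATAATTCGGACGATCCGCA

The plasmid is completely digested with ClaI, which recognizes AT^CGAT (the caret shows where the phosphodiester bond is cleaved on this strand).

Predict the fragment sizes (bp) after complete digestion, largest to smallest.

ClaI sites (ATCGAT) start at positions 9, 24, 71.
ClaI cuts after base 2 of each site, so after positions 10, 25, 72.
Circular molecule, 3 cuts → 3 fragments:
  11–25 → 15 bp
  26–72 → 47 bp
  73–93 then 1–10 → 21 + 10 = 31 bp
Sorted largest to smallest: 47, 31, 15 bp.

47, 31, 15 bp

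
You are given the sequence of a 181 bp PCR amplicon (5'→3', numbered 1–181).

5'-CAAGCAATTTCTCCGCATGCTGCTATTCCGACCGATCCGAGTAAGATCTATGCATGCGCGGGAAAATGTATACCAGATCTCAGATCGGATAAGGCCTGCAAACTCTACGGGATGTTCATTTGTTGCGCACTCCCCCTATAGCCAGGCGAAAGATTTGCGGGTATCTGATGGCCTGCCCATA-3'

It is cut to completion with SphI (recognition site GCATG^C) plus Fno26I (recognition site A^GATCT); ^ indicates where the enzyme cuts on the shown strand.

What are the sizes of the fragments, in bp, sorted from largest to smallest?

SphI sites (GCATGC) start at positions 15, 52.
SphI cuts after base 5 of each site (before the last base), so after positions 19, 56.
Fno26I sites (AGATCT) start at positions 44, 75.
Fno26I cuts after the first base of each site, so after positions 44, 75.
Combined cut positions: 19, 44, 56, 75.
Linear molecule, 4 cuts → 5 fragments:
  1–19 → 19 bp
  20–44 → 25 bp
  45–56 → 12 bp
  57–75 → 19 bp
  76–181 → 106 bp
Sorted largest to smallest: 106, 25, 19, 19, 12 bp.

106, 25, 19, 19, 12 bp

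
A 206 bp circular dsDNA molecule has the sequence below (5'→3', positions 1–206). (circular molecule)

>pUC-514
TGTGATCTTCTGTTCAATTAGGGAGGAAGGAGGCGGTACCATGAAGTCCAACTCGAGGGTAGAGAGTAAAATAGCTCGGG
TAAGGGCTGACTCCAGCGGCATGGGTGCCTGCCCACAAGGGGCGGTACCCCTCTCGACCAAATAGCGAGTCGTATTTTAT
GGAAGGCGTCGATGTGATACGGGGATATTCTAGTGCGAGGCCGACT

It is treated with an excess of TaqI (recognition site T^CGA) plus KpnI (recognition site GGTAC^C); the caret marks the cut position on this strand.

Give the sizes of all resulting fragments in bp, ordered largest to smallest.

76, 75, 35, 14, 6 bp

TaqI sites (TCGA) start at positions 53, 134, 169.
TaqI cuts after the first base of each site, so after positions 53, 134, 169.
KpnI sites (GGTACC) start at positions 35, 124.
KpnI cuts after base 5 of each site (before the last base), so after positions 39, 128.
Combined cut positions: 39, 53, 128, 134, 169.
Circular molecule, 5 cuts → 5 fragments:
  40–53 → 14 bp
  54–128 → 75 bp
  129–134 → 6 bp
  135–169 → 35 bp
  170–206 then 1–39 → 37 + 39 = 76 bp
Sorted largest to smallest: 76, 75, 35, 14, 6 bp.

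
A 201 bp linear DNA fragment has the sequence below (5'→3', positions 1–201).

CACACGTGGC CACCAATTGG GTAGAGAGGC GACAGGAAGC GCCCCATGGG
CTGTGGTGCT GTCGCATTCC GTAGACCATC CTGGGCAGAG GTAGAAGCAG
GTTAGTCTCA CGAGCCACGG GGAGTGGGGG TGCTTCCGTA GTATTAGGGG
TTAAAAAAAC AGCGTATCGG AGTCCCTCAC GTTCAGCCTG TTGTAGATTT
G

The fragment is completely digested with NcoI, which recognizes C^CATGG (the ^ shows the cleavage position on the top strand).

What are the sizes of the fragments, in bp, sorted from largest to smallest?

157, 44 bp

The NcoI site (CCATGG) starts at position 44.
NcoI cuts after the first base of each site, so after position 44.
Linear molecule, 1 cut → 2 fragments:
  1–44 → 44 bp
  45–201 → 157 bp
Sorted largest to smallest: 157, 44 bp.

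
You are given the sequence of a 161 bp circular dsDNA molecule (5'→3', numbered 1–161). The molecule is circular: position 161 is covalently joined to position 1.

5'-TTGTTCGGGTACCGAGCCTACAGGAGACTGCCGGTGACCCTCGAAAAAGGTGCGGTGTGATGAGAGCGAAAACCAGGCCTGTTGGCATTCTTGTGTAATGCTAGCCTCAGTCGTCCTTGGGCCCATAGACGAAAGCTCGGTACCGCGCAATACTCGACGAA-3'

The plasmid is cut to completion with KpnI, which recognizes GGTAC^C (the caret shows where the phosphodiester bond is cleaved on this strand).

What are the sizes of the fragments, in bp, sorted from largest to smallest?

131, 30 bp

KpnI sites (GGTACC) start at positions 8, 139.
KpnI cuts after base 5 of each site (before the last base), so after positions 12, 143.
Circular molecule, 2 cuts → 2 fragments:
  13–143 → 131 bp
  144–161 then 1–12 → 18 + 12 = 30 bp
Sorted largest to smallest: 131, 30 bp.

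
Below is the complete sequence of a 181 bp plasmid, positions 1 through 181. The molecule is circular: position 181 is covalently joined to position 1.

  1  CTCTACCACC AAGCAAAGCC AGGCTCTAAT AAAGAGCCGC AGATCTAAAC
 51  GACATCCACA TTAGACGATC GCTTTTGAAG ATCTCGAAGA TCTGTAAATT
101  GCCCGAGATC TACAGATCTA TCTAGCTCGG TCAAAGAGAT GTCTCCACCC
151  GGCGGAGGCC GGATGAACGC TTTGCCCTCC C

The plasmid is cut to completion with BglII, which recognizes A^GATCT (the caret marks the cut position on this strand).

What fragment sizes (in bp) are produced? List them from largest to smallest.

108, 38, 18, 9, 8 bp

BglII sites (AGATCT) start at positions 41, 79, 88, 106, 114.
BglII cuts after the first base of each site, so after positions 41, 79, 88, 106, 114.
Circular molecule, 5 cuts → 5 fragments:
  42–79 → 38 bp
  80–88 → 9 bp
  89–106 → 18 bp
  107–114 → 8 bp
  115–181 then 1–41 → 67 + 41 = 108 bp
Sorted largest to smallest: 108, 38, 18, 9, 8 bp.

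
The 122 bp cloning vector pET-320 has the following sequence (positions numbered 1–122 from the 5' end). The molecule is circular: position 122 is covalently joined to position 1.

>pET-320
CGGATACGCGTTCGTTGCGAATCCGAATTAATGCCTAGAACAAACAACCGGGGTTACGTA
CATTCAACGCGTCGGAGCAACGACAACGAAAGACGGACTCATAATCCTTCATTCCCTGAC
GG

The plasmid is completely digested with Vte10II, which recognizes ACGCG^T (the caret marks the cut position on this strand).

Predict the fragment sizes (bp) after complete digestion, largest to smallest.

61, 61 bp

Vte10II sites (ACGCGT) start at positions 6, 67.
Vte10II cuts after base 5 of each site (before the last base), so after positions 10, 71.
Circular molecule, 2 cuts → 2 fragments:
  11–71 → 61 bp
  72–122 then 1–10 → 51 + 10 = 61 bp
Sorted largest to smallest: 61, 61 bp.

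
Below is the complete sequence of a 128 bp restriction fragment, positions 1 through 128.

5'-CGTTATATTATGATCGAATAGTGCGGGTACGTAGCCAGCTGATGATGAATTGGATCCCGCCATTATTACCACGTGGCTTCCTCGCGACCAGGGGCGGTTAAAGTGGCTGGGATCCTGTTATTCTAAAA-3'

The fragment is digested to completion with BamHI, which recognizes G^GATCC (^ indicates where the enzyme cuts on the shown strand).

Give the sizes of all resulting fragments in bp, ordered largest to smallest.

BamHI sites (GGATCC) start at positions 52, 110.
BamHI cuts after the first base of each site, so after positions 52, 110.
Linear molecule, 2 cuts → 3 fragments:
  1–52 → 52 bp
  53–110 → 58 bp
  111–128 → 18 bp
Sorted largest to smallest: 58, 52, 18 bp.

58, 52, 18 bp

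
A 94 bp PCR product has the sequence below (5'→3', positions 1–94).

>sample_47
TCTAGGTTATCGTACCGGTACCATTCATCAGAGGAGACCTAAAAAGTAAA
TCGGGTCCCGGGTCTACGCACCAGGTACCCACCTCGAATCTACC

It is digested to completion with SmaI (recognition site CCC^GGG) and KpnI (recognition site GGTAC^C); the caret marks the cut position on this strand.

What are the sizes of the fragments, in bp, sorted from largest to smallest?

The SmaI site (CCCGGG) starts at position 57.
SmaI cuts after base 3 of each site, so after position 59.
KpnI sites (GGTACC) start at positions 17, 74.
KpnI cuts after base 5 of each site (before the last base), so after positions 21, 78.
Combined cut positions: 21, 59, 78.
Linear molecule, 3 cuts → 4 fragments:
  1–21 → 21 bp
  22–59 → 38 bp
  60–78 → 19 bp
  79–94 → 16 bp
Sorted largest to smallest: 38, 21, 19, 16 bp.

38, 21, 19, 16 bp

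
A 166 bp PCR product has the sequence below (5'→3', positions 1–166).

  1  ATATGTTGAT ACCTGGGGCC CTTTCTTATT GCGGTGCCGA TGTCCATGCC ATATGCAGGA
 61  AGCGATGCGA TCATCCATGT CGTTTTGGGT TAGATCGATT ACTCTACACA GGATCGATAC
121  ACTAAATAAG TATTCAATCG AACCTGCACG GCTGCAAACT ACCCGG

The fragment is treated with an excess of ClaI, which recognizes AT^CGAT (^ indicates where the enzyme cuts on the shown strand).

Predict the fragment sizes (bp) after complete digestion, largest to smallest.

95, 52, 19 bp

ClaI sites (ATCGAT) start at positions 94, 113.
ClaI cuts after base 2 of each site, so after positions 95, 114.
Linear molecule, 2 cuts → 3 fragments:
  1–95 → 95 bp
  96–114 → 19 bp
  115–166 → 52 bp
Sorted largest to smallest: 95, 52, 19 bp.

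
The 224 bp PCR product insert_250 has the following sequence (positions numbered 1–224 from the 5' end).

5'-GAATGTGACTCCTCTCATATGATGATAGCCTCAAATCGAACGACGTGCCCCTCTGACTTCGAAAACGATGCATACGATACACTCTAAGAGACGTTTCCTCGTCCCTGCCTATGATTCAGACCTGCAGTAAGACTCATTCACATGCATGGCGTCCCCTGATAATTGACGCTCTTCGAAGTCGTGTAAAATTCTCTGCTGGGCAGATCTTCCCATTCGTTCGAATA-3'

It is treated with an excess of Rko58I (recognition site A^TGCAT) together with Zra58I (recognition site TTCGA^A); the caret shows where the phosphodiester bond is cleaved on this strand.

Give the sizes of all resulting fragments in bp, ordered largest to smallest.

Rko58I sites (ATGCAT) start at positions 68, 142.
Rko58I cuts after the first base of each site, so after positions 68, 142.
Zra58I sites (TTCGAA) start at positions 58, 172, 217.
Zra58I cuts after base 5 of each site (before the last base), so after positions 62, 176, 221.
Combined cut positions: 62, 68, 142, 176, 221.
Linear molecule, 5 cuts → 6 fragments:
  1–62 → 62 bp
  63–68 → 6 bp
  69–142 → 74 bp
  143–176 → 34 bp
  177–221 → 45 bp
  222–224 → 3 bp
Sorted largest to smallest: 74, 62, 45, 34, 6, 3 bp.

74, 62, 45, 34, 6, 3 bp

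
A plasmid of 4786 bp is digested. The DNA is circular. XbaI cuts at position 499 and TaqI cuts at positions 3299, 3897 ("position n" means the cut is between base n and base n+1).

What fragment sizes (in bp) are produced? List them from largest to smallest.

Combined cut positions (sorted): 499, 3299, 3897.
Circular molecule, 3 cuts → 3 fragments:
  3299 − 499 = 2800 bp
  3897 − 3299 = 598 bp
  wrap: 4786 − 3897 + 499 = 1388 bp
Sorted largest to smallest: 2800, 1388, 598 bp.

2800, 1388, 598 bp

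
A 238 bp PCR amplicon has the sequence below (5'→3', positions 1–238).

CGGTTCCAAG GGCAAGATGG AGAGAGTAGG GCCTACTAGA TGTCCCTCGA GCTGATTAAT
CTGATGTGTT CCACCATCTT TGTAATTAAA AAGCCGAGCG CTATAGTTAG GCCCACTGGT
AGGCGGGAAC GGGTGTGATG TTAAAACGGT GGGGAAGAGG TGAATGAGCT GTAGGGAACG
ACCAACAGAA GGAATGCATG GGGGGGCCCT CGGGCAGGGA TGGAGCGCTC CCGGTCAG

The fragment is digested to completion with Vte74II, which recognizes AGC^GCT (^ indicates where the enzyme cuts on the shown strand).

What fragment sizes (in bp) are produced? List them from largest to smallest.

Vte74II sites (AGCGCT) start at positions 97, 224.
Vte74II cuts after base 3 of each site, so after positions 99, 226.
Linear molecule, 2 cuts → 3 fragments:
  1–99 → 99 bp
  100–226 → 127 bp
  227–238 → 12 bp
Sorted largest to smallest: 127, 99, 12 bp.

127, 99, 12 bp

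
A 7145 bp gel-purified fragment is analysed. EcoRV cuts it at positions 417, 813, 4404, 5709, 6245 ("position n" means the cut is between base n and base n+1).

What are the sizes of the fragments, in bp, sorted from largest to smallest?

Linear molecule, 5 cuts → 6 fragments:
  417 − 0 = 417 bp
  813 − 417 = 396 bp
  4404 − 813 = 3591 bp
  5709 − 4404 = 1305 bp
  6245 − 5709 = 536 bp
  7145 − 6245 = 900 bp
Sorted largest to smallest: 3591, 1305, 900, 536, 417, 396 bp.

3591, 1305, 900, 536, 417, 396 bp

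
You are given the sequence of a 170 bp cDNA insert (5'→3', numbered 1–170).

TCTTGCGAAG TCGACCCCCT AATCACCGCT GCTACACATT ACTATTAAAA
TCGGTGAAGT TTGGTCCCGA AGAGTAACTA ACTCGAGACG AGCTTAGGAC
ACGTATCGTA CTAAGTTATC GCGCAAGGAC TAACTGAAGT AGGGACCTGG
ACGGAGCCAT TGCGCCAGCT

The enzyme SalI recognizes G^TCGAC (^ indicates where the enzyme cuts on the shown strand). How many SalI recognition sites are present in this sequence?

1

GTCGAC occurs starting at position 10.
SalI cuts at 1 site.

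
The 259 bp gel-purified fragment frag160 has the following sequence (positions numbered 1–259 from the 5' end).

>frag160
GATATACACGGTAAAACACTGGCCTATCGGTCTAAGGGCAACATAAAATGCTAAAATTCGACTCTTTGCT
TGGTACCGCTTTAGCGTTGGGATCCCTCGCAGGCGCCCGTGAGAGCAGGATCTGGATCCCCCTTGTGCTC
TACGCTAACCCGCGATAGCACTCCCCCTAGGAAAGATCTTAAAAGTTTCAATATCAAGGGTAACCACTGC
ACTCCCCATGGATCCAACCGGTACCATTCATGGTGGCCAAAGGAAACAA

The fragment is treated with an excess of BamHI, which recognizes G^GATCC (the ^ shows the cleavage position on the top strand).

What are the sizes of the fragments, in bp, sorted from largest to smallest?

BamHI sites (GGATCC) start at positions 90, 124, 220.
BamHI cuts after the first base of each site, so after positions 90, 124, 220.
Linear molecule, 3 cuts → 4 fragments:
  1–90 → 90 bp
  91–124 → 34 bp
  125–220 → 96 bp
  221–259 → 39 bp
Sorted largest to smallest: 96, 90, 39, 34 bp.

96, 90, 39, 34 bp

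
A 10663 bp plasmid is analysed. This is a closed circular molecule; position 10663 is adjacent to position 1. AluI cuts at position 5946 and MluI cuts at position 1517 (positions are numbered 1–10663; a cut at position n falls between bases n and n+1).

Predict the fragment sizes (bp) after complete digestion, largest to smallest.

6234, 4429 bp

Combined cut positions (sorted): 1517, 5946.
Circular molecule, 2 cuts → 2 fragments:
  5946 − 1517 = 4429 bp
  wrap: 10663 − 5946 + 1517 = 6234 bp
Sorted largest to smallest: 6234, 4429 bp.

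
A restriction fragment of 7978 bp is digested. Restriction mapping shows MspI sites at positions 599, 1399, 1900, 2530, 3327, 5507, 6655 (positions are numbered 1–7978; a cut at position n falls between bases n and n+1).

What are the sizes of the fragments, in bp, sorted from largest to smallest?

Linear molecule, 7 cuts → 8 fragments:
  599 − 0 = 599 bp
  1399 − 599 = 800 bp
  1900 − 1399 = 501 bp
  2530 − 1900 = 630 bp
  3327 − 2530 = 797 bp
  5507 − 3327 = 2180 bp
  6655 − 5507 = 1148 bp
  7978 − 6655 = 1323 bp
Sorted largest to smallest: 2180, 1323, 1148, 800, 797, 630, 599, 501 bp.

2180, 1323, 1148, 800, 797, 630, 599, 501 bp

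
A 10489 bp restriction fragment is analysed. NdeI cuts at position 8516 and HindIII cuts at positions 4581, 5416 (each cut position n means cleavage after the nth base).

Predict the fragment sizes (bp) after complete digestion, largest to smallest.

Combined cut positions (sorted): 4581, 5416, 8516.
Linear molecule, 3 cuts → 4 fragments:
  4581 − 0 = 4581 bp
  5416 − 4581 = 835 bp
  8516 − 5416 = 3100 bp
  10489 − 8516 = 1973 bp
Sorted largest to smallest: 4581, 3100, 1973, 835 bp.

4581, 3100, 1973, 835 bp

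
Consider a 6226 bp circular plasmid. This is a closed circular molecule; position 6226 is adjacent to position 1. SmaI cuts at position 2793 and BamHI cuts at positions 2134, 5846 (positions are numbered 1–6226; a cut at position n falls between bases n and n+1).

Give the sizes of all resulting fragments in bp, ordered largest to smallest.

Combined cut positions (sorted): 2134, 2793, 5846.
Circular molecule, 3 cuts → 3 fragments:
  2793 − 2134 = 659 bp
  5846 − 2793 = 3053 bp
  wrap: 6226 − 5846 + 2134 = 2514 bp
Sorted largest to smallest: 3053, 2514, 659 bp.

3053, 2514, 659 bp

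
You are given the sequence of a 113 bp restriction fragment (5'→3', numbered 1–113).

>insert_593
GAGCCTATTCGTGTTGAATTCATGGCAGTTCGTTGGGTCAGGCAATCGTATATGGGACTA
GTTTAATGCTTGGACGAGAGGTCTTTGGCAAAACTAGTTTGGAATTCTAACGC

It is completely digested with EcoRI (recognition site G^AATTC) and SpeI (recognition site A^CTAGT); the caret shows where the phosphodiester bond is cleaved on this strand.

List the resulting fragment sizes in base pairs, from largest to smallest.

EcoRI sites (GAATTC) start at positions 16, 102.
EcoRI cuts after the first base of each site, so after positions 16, 102.
SpeI sites (ACTAGT) start at positions 57, 93.
SpeI cuts after the first base of each site, so after positions 57, 93.
Combined cut positions: 16, 57, 93, 102.
Linear molecule, 4 cuts → 5 fragments:
  1–16 → 16 bp
  17–57 → 41 bp
  58–93 → 36 bp
  94–102 → 9 bp
  103–113 → 11 bp
Sorted largest to smallest: 41, 36, 16, 11, 9 bp.

41, 36, 16, 11, 9 bp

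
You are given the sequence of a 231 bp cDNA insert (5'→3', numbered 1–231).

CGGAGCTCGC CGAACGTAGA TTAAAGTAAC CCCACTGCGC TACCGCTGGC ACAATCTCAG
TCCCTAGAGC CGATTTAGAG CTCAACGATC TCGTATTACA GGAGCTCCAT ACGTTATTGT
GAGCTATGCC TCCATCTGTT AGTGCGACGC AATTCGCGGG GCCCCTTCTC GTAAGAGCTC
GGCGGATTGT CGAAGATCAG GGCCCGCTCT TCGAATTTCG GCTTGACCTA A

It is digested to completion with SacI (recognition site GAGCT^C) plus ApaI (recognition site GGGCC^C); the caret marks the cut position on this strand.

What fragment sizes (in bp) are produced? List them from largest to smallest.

SacI sites (GAGCTC) start at positions 3, 78, 102, 175.
SacI cuts after base 5 of each site (before the last base), so after positions 7, 82, 106, 179.
ApaI sites (GGGCCC) start at positions 159, 200.
ApaI cuts after base 5 of each site (before the last base), so after positions 163, 204.
Combined cut positions: 7, 82, 106, 163, 179, 204.
Linear molecule, 6 cuts → 7 fragments:
  1–7 → 7 bp
  8–82 → 75 bp
  83–106 → 24 bp
  107–163 → 57 bp
  164–179 → 16 bp
  180–204 → 25 bp
  205–231 → 27 bp
Sorted largest to smallest: 75, 57, 27, 25, 24, 16, 7 bp.

75, 57, 27, 25, 24, 16, 7 bp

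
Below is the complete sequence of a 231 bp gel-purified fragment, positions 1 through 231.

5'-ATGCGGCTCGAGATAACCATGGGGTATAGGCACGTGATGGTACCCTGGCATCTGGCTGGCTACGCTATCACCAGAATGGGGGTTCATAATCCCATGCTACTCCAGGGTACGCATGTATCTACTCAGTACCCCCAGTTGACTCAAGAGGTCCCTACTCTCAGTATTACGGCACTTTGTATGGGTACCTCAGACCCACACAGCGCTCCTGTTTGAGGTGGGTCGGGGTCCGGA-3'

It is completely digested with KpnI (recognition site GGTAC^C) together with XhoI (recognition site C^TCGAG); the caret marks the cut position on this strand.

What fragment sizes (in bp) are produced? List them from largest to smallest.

142, 46, 36, 7 bp

KpnI sites (GGTACC) start at positions 39, 181.
KpnI cuts after base 5 of each site (before the last base), so after positions 43, 185.
The XhoI site (CTCGAG) starts at position 7.
XhoI cuts after the first base of each site, so after position 7.
Combined cut positions: 7, 43, 185.
Linear molecule, 3 cuts → 4 fragments:
  1–7 → 7 bp
  8–43 → 36 bp
  44–185 → 142 bp
  186–231 → 46 bp
Sorted largest to smallest: 142, 46, 36, 7 bp.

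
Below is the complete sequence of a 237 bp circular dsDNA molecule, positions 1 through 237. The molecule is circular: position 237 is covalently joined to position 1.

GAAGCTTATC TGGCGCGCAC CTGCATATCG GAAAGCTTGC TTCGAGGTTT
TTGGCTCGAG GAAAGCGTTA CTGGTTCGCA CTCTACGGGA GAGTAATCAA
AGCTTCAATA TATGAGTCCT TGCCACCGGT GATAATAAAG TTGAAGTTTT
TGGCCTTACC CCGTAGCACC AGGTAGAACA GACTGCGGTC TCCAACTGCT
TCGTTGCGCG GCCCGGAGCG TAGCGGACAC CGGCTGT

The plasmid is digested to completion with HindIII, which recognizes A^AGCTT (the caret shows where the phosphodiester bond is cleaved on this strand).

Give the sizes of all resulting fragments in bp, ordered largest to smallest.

HindIII sites (AAGCTT) start at positions 2, 33, 100.
HindIII cuts after the first base of each site, so after positions 2, 33, 100.
Circular molecule, 3 cuts → 3 fragments:
  3–33 → 31 bp
  34–100 → 67 bp
  101–237 then 1–2 → 137 + 2 = 139 bp
Sorted largest to smallest: 139, 67, 31 bp.

139, 67, 31 bp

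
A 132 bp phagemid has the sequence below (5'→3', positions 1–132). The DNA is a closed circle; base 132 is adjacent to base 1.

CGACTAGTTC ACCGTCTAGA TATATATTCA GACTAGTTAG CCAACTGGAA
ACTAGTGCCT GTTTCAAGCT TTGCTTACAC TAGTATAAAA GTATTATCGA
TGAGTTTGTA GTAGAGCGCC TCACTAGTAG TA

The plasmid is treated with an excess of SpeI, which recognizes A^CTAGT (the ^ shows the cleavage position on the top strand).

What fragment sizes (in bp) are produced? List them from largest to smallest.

44, 29, 28, 19, 12 bp

SpeI sites (ACTAGT) start at positions 3, 32, 51, 79, 123.
SpeI cuts after the first base of each site, so after positions 3, 32, 51, 79, 123.
Circular molecule, 5 cuts → 5 fragments:
  4–32 → 29 bp
  33–51 → 19 bp
  52–79 → 28 bp
  80–123 → 44 bp
  124–132 then 1–3 → 9 + 3 = 12 bp
Sorted largest to smallest: 44, 29, 28, 19, 12 bp.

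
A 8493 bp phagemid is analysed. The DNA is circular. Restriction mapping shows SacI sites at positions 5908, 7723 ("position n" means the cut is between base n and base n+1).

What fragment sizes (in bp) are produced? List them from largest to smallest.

6678, 1815 bp

Circular molecule, 2 cuts → 2 fragments:
  7723 − 5908 = 1815 bp
  wrap: 8493 − 7723 + 5908 = 6678 bp
Sorted largest to smallest: 6678, 1815 bp.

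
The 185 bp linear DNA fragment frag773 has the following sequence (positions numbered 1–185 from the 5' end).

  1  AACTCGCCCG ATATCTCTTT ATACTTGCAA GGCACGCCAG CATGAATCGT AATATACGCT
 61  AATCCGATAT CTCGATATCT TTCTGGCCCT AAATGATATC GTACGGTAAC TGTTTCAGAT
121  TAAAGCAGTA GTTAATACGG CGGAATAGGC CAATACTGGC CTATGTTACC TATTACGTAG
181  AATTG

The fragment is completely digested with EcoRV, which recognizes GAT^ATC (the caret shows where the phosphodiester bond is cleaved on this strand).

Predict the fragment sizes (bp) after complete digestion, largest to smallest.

88, 56, 21, 12, 8 bp

EcoRV sites (GATATC) start at positions 10, 66, 74, 95.
EcoRV cuts after base 3 of each site, so after positions 12, 68, 76, 97.
Linear molecule, 4 cuts → 5 fragments:
  1–12 → 12 bp
  13–68 → 56 bp
  69–76 → 8 bp
  77–97 → 21 bp
  98–185 → 88 bp
Sorted largest to smallest: 88, 56, 21, 12, 8 bp.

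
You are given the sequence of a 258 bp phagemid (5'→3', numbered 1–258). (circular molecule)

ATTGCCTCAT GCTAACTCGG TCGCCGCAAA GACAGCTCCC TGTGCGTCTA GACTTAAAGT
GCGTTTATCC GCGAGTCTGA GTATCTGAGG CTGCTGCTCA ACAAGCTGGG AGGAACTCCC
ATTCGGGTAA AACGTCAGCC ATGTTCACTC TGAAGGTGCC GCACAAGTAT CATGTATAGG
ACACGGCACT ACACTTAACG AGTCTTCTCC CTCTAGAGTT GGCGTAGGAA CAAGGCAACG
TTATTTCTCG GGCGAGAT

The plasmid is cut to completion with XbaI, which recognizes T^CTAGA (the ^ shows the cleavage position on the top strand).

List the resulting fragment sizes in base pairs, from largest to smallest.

165, 93 bp

XbaI sites (TCTAGA) start at positions 47, 212.
XbaI cuts after the first base of each site, so after positions 47, 212.
Circular molecule, 2 cuts → 2 fragments:
  48–212 → 165 bp
  213–258 then 1–47 → 46 + 47 = 93 bp
Sorted largest to smallest: 165, 93 bp.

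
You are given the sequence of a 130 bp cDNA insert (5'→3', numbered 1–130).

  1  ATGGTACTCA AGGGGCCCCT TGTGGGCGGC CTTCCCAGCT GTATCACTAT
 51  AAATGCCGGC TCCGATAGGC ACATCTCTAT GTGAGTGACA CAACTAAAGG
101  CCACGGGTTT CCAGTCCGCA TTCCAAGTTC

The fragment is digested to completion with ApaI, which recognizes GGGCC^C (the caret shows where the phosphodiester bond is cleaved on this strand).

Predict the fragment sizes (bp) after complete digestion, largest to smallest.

The ApaI site (GGGCCC) starts at position 13.
ApaI cuts after base 5 of each site (before the last base), so after position 17.
Linear molecule, 1 cut → 2 fragments:
  1–17 → 17 bp
  18–130 → 113 bp
Sorted largest to smallest: 113, 17 bp.

113, 17 bp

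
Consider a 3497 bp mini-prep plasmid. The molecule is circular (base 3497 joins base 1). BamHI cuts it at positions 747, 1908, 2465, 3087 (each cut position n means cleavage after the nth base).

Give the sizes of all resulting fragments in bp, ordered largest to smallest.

1161, 1157, 622, 557 bp

Circular molecule, 4 cuts → 4 fragments:
  1908 − 747 = 1161 bp
  2465 − 1908 = 557 bp
  3087 − 2465 = 622 bp
  wrap: 3497 − 3087 + 747 = 1157 bp
Sorted largest to smallest: 1161, 1157, 622, 557 bp.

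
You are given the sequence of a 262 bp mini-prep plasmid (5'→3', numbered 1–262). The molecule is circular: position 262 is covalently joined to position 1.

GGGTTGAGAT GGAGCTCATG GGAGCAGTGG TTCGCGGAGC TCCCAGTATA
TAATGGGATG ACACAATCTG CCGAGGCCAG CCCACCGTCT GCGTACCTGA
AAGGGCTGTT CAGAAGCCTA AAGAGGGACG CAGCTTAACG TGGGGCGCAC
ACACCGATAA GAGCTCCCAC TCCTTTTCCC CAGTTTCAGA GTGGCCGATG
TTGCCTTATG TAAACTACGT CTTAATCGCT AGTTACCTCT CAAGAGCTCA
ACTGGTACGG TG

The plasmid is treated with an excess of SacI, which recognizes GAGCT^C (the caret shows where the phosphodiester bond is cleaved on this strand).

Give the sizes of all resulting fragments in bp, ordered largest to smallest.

SacI sites (GAGCTC) start at positions 12, 37, 161, 244.
SacI cuts after base 5 of each site (before the last base), so after positions 16, 41, 165, 248.
Circular molecule, 4 cuts → 4 fragments:
  17–41 → 25 bp
  42–165 → 124 bp
  166–248 → 83 bp
  249–262 then 1–16 → 14 + 16 = 30 bp
Sorted largest to smallest: 124, 83, 30, 25 bp.

124, 83, 30, 25 bp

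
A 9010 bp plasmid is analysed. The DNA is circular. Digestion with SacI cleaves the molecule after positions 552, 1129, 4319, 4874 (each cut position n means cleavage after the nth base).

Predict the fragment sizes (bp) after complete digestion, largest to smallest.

4688, 3190, 577, 555 bp

Circular molecule, 4 cuts → 4 fragments:
  1129 − 552 = 577 bp
  4319 − 1129 = 3190 bp
  4874 − 4319 = 555 bp
  wrap: 9010 − 4874 + 552 = 4688 bp
Sorted largest to smallest: 4688, 3190, 577, 555 bp.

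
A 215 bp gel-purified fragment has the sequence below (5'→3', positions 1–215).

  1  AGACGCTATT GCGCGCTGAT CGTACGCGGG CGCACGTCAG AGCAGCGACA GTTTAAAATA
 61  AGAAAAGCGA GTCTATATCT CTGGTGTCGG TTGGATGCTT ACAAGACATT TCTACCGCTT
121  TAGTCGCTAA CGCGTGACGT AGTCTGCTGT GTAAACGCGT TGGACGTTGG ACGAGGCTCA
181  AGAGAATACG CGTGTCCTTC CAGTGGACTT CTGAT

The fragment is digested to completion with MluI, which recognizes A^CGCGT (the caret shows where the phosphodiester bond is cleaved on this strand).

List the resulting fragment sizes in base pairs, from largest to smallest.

MluI sites (ACGCGT) start at positions 130, 155, 188.
MluI cuts after the first base of each site, so after positions 130, 155, 188.
Linear molecule, 3 cuts → 4 fragments:
  1–130 → 130 bp
  131–155 → 25 bp
  156–188 → 33 bp
  189–215 → 27 bp
Sorted largest to smallest: 130, 33, 27, 25 bp.

130, 33, 27, 25 bp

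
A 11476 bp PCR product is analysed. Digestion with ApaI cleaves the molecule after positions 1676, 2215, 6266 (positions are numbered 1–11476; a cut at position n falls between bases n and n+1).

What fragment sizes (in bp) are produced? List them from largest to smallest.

Linear molecule, 3 cuts → 4 fragments:
  1676 − 0 = 1676 bp
  2215 − 1676 = 539 bp
  6266 − 2215 = 4051 bp
  11476 − 6266 = 5210 bp
Sorted largest to smallest: 5210, 4051, 1676, 539 bp.

5210, 4051, 1676, 539 bp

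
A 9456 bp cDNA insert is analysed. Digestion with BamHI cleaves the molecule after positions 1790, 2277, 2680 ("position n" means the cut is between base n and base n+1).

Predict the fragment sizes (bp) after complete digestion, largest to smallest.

6776, 1790, 487, 403 bp

Linear molecule, 3 cuts → 4 fragments:
  1790 − 0 = 1790 bp
  2277 − 1790 = 487 bp
  2680 − 2277 = 403 bp
  9456 − 2680 = 6776 bp
Sorted largest to smallest: 6776, 1790, 487, 403 bp.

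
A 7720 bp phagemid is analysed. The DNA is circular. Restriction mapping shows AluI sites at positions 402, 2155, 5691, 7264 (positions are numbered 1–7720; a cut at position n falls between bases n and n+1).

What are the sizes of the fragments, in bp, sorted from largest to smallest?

3536, 1753, 1573, 858 bp

Circular molecule, 4 cuts → 4 fragments:
  2155 − 402 = 1753 bp
  5691 − 2155 = 3536 bp
  7264 − 5691 = 1573 bp
  wrap: 7720 − 7264 + 402 = 858 bp
Sorted largest to smallest: 3536, 1753, 1573, 858 bp.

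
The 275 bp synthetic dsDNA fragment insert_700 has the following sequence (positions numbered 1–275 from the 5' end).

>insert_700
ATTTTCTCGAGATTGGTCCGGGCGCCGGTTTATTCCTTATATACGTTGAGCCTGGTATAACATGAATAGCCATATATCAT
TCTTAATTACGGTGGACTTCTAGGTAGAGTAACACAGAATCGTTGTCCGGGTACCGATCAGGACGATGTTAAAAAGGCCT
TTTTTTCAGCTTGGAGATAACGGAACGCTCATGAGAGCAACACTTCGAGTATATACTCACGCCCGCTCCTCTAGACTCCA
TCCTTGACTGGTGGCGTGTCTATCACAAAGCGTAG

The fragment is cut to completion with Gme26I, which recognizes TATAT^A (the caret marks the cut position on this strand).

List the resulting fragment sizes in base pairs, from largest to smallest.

Gme26I sites (TATATA) start at positions 38, 210.
Gme26I cuts after base 5 of each site (before the last base), so after positions 42, 214.
Linear molecule, 2 cuts → 3 fragments:
  1–42 → 42 bp
  43–214 → 172 bp
  215–275 → 61 bp
Sorted largest to smallest: 172, 61, 42 bp.

172, 61, 42 bp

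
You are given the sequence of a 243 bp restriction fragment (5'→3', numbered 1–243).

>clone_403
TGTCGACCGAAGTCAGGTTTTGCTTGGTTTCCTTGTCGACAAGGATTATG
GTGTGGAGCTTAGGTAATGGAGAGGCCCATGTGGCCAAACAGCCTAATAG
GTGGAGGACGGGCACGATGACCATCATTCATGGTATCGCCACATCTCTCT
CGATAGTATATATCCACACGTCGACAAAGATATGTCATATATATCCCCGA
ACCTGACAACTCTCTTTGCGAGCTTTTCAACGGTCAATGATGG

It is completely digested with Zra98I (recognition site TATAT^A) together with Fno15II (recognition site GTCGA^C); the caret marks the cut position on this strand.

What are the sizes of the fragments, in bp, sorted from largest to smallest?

Zra98I sites (TATATA) start at positions 157, 188.
Zra98I cuts after base 5 of each site (before the last base), so after positions 161, 192.
Fno15II sites (GTCGAC) start at positions 2, 35, 170.
Fno15II cuts after base 5 of each site (before the last base), so after positions 6, 39, 174.
Combined cut positions: 6, 39, 161, 174, 192.
Linear molecule, 5 cuts → 6 fragments:
  1–6 → 6 bp
  7–39 → 33 bp
  40–161 → 122 bp
  162–174 → 13 bp
  175–192 → 18 bp
  193–243 → 51 bp
Sorted largest to smallest: 122, 51, 33, 18, 13, 6 bp.

122, 51, 33, 18, 13, 6 bp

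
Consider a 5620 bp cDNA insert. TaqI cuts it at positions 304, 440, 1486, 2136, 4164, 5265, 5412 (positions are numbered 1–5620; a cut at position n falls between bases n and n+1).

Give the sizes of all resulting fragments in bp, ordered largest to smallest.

2028, 1101, 1046, 650, 304, 208, 147, 136 bp

Linear molecule, 7 cuts → 8 fragments:
  304 − 0 = 304 bp
  440 − 304 = 136 bp
  1486 − 440 = 1046 bp
  2136 − 1486 = 650 bp
  4164 − 2136 = 2028 bp
  5265 − 4164 = 1101 bp
  5412 − 5265 = 147 bp
  5620 − 5412 = 208 bp
Sorted largest to smallest: 2028, 1101, 1046, 650, 304, 208, 147, 136 bp.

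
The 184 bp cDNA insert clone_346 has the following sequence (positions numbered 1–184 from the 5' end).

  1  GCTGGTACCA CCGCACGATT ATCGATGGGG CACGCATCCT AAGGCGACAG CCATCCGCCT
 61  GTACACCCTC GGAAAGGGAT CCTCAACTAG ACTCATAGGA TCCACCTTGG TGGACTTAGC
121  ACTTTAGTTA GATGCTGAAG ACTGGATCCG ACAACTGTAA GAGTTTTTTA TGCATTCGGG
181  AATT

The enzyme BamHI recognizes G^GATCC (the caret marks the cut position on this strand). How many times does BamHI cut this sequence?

GGATCC occurs starting at positions 77, 98, 144.
BamHI cuts at 3 sites.

3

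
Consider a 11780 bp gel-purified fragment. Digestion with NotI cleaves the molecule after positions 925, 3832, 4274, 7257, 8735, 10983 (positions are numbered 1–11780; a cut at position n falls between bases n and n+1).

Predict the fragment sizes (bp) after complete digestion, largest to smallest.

Linear molecule, 6 cuts → 7 fragments:
  925 − 0 = 925 bp
  3832 − 925 = 2907 bp
  4274 − 3832 = 442 bp
  7257 − 4274 = 2983 bp
  8735 − 7257 = 1478 bp
  10983 − 8735 = 2248 bp
  11780 − 10983 = 797 bp
Sorted largest to smallest: 2983, 2907, 2248, 1478, 925, 797, 442 bp.

2983, 2907, 2248, 1478, 925, 797, 442 bp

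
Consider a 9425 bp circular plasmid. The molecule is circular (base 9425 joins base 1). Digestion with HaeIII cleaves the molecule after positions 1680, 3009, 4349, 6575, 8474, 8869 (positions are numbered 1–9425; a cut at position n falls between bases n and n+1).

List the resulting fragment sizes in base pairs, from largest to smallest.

2236, 2226, 1899, 1340, 1329, 395 bp

Circular molecule, 6 cuts → 6 fragments:
  3009 − 1680 = 1329 bp
  4349 − 3009 = 1340 bp
  6575 − 4349 = 2226 bp
  8474 − 6575 = 1899 bp
  8869 − 8474 = 395 bp
  wrap: 9425 − 8869 + 1680 = 2236 bp
Sorted largest to smallest: 2236, 2226, 1899, 1340, 1329, 395 bp.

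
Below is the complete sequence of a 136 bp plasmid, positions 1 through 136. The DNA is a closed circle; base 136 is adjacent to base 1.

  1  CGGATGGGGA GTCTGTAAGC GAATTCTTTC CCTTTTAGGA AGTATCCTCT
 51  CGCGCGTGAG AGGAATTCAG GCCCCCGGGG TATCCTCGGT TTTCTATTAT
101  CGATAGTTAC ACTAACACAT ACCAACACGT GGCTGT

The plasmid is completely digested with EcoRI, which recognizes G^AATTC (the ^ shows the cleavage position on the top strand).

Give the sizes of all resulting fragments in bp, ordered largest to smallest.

94, 42 bp

EcoRI sites (GAATTC) start at positions 21, 63.
EcoRI cuts after the first base of each site, so after positions 21, 63.
Circular molecule, 2 cuts → 2 fragments:
  22–63 → 42 bp
  64–136 then 1–21 → 73 + 21 = 94 bp
Sorted largest to smallest: 94, 42 bp.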